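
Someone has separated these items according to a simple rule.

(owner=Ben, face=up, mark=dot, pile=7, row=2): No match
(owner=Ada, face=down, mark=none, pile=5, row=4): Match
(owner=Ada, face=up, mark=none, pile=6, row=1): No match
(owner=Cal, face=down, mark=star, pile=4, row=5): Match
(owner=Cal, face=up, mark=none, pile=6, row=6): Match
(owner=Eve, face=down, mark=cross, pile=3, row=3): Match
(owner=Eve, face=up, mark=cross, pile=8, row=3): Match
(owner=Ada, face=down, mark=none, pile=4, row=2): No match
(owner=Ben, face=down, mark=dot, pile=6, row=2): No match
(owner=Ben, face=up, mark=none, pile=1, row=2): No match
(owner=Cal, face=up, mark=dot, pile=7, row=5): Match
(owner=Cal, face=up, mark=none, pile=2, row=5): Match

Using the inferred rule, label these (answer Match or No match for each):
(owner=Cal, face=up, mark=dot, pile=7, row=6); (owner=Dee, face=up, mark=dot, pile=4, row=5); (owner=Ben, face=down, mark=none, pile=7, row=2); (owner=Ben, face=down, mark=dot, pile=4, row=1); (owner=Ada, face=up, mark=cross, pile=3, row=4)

The common property of the 'Match' items is: row ≥ 3. No 'No match' item has it.

Match, Match, No match, No match, Match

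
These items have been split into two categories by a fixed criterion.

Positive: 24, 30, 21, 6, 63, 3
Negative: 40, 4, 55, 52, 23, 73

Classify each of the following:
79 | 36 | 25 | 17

All 'Positive' examples share one property — multiple of 3 — and every 'Negative' example lacks it.

Negative, Positive, Negative, Negative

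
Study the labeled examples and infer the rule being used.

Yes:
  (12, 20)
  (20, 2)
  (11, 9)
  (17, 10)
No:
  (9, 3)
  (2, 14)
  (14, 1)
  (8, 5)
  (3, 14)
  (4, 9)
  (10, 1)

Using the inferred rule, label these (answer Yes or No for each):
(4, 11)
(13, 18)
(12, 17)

The simplest hypothesis consistent with all the labels is: sum ≥ 20.
(4, 11): No (4+11 = 15).
(13, 18): Yes (13+18 = 31).
(12, 17): Yes (12+17 = 29).

No, Yes, Yes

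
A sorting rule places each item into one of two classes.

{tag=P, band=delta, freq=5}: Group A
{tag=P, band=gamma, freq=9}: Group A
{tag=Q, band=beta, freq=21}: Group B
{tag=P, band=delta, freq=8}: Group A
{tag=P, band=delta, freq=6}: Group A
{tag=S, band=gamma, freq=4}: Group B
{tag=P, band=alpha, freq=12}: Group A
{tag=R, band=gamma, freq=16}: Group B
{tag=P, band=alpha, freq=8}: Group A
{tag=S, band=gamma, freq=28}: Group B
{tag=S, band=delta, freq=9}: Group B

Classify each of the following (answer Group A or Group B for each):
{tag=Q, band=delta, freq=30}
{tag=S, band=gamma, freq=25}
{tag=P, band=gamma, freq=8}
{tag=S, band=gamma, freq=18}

The pattern is that an item is 'Group A' exactly when: tag is P.
{tag=Q, band=delta, freq=30} → tag is Q → Group B. {tag=S, band=gamma, freq=25} → tag is S → Group B. {tag=P, band=gamma, freq=8} → tag is P → Group A. {tag=S, band=gamma, freq=18} → tag is S → Group B.

Group B, Group B, Group A, Group B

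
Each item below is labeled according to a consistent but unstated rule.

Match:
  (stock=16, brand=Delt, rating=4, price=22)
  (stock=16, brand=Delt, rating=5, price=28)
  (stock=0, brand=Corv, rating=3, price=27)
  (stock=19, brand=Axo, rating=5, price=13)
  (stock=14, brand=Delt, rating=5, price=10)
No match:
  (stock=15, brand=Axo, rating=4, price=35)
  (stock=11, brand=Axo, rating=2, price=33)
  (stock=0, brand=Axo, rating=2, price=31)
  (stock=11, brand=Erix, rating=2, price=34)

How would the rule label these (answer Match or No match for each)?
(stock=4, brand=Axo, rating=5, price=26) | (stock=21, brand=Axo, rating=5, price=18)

Match, Match

The classifier is using: price ≤ 28.
(stock=4, brand=Axo, rating=5, price=26): Match (price = 26). (stock=21, brand=Axo, rating=5, price=18): Match (price = 18).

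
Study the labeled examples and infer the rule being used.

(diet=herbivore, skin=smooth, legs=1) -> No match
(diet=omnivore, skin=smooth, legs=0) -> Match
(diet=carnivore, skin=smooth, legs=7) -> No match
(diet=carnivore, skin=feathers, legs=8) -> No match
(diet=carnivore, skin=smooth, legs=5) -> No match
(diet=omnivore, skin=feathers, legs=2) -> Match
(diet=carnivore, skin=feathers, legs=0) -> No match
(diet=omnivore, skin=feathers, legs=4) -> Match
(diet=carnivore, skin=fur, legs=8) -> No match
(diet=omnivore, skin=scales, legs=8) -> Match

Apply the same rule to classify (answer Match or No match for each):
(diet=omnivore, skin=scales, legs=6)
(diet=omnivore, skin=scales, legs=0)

Match, Match

The classifier is using: diet is omnivore.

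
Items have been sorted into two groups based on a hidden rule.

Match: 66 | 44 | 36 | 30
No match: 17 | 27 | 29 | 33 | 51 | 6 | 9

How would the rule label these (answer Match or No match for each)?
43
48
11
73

The rule appears to be: even AND at least 9.
43 — 43 is odd, 43 ≥ 9, hence No match. 48 — 48 is even, 48 ≥ 9, hence Match. 11 — 11 is odd, 11 ≥ 9, hence No match. 73 — 73 is odd, 73 ≥ 9, hence No match.

No match, Match, No match, No match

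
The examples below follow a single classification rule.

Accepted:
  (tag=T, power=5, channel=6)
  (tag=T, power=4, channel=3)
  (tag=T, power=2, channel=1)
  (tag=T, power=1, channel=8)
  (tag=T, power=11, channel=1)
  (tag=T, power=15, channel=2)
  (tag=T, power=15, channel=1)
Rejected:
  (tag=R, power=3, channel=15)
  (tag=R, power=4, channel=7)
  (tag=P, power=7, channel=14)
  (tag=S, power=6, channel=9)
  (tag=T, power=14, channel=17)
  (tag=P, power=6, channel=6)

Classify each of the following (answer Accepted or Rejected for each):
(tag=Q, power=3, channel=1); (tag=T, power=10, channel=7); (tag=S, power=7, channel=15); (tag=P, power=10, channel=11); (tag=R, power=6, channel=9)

The common property of the 'Accepted' items is: tag is T AND channel ≤ 8. No 'Rejected' item has it.
Rejected: (tag=Q, power=3, channel=1), since tag is Q, channel = 1.
Accepted: (tag=T, power=10, channel=7), since tag is T, channel = 7.
Rejected: (tag=S, power=7, channel=15), since tag is S, channel = 15.
Rejected: (tag=P, power=10, channel=11), since tag is P, channel = 11.
Rejected: (tag=R, power=6, channel=9), since tag is R, channel = 9.

Rejected, Accepted, Rejected, Rejected, Rejected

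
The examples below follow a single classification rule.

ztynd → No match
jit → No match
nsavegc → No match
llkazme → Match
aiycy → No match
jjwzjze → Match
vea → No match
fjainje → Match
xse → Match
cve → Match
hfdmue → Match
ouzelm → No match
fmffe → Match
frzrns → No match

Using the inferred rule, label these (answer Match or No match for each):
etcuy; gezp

The classifier is using: ends with 'e'.
No match: etcuy, since ends with 'y'. No match: gezp, since ends with 'p'.

No match, No match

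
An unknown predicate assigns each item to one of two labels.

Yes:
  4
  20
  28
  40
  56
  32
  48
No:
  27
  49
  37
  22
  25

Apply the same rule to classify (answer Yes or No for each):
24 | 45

Yes, No

'Yes' ⟺ multiple of 4.
24 — 24 = 4·6, hence Yes.
45 — 45 = 4·11 + 1, hence No.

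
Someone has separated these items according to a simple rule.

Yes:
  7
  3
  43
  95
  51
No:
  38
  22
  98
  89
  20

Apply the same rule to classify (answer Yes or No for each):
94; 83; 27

No, Yes, Yes

The pattern is that an item is 'Yes' exactly when: ≡ 3 (mod 4).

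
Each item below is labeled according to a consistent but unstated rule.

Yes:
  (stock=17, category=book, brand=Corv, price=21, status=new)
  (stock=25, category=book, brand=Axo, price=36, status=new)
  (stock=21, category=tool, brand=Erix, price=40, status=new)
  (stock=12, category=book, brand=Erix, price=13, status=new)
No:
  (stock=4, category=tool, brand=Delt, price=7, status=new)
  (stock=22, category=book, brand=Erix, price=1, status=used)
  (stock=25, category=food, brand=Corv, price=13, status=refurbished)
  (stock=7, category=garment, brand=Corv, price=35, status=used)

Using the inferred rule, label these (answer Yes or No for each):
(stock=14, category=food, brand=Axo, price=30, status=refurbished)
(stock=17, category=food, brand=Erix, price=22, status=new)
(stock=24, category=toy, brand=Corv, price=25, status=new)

One predicate separates the groups cleanly: status is new AND stock ≥ 7.
No: (stock=14, category=food, brand=Axo, price=30, status=refurbished), since status is refurbished, stock = 14.
Yes: (stock=17, category=food, brand=Erix, price=22, status=new), since status is new, stock = 17.
Yes: (stock=24, category=toy, brand=Corv, price=25, status=new), since status is new, stock = 24.

No, Yes, Yes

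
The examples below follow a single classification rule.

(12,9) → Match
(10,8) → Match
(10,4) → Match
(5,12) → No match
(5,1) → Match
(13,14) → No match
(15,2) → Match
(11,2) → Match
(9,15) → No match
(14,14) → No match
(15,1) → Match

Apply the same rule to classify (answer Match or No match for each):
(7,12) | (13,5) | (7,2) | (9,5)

'Match' ⟺ first > second.
(7,12): 7 < 12, does not pass → No match.
(13,5): 13 > 5, fits → Match.
(7,2): 7 > 2, fits → Match.
(9,5): 9 > 5, fits → Match.

No match, Match, Match, Match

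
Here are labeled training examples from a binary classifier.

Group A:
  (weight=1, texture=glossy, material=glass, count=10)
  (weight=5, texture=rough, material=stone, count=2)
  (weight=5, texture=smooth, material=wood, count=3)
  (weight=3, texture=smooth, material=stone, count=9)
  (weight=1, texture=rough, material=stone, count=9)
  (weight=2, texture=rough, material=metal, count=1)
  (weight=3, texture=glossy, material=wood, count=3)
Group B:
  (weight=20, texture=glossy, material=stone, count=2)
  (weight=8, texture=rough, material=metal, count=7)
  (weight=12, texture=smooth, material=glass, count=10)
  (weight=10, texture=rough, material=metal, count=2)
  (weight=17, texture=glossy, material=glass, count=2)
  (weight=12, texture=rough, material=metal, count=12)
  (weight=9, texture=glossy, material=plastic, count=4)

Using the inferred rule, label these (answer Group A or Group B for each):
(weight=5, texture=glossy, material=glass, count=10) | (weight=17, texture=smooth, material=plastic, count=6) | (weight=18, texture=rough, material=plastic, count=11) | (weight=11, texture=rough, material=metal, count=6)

One predicate separates the groups cleanly: weight ≤ 5.
(weight=5, texture=glossy, material=glass, count=10): weight = 5, passes → Group A.
(weight=17, texture=smooth, material=plastic, count=6): weight = 17, doesn't qualify → Group B.
(weight=18, texture=rough, material=plastic, count=11): weight = 18, doesn't qualify → Group B.
(weight=11, texture=rough, material=metal, count=6): weight = 11, doesn't qualify → Group B.

Group A, Group B, Group B, Group B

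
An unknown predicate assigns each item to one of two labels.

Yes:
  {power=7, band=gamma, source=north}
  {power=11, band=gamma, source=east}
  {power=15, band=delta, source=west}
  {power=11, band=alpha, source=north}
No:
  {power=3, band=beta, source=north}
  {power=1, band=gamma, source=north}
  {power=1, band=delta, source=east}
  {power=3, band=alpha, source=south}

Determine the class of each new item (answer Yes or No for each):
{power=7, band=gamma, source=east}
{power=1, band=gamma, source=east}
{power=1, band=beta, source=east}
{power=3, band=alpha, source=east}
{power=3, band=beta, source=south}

Every 'Yes' example satisfies: power ≥ 7. None of the 'No' examples do.
{power=7, band=gamma, source=east}: power = 7 — has this property, so Yes. {power=1, band=gamma, source=east}: power = 1 — fails the rule, so No. {power=1, band=beta, source=east}: power = 1 — fails the rule, so No. {power=3, band=alpha, source=east}: power = 3 — fails the rule, so No. {power=3, band=beta, source=south}: power = 3 — fails the rule, so No.

Yes, No, No, No, No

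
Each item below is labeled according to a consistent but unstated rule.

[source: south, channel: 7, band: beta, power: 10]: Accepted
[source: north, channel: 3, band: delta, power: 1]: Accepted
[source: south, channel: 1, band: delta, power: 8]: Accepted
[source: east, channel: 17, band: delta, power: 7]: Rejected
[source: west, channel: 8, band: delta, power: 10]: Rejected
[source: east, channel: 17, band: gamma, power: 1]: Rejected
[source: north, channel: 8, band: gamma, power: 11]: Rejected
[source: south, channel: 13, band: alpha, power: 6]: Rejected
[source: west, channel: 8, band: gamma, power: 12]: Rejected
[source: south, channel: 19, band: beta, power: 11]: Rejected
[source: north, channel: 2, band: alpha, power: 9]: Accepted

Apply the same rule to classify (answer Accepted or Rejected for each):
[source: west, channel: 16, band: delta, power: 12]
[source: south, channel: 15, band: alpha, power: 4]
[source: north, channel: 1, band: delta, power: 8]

A rule that fits every label: channel ≤ 7 — true of each 'Accepted' example, false of each 'Rejected' one.
Rejected: [source: west, channel: 16, band: delta, power: 12], since channel = 16. Rejected: [source: south, channel: 15, band: alpha, power: 4], since channel = 15. Accepted: [source: north, channel: 1, band: delta, power: 8], since channel = 1.

Rejected, Rejected, Accepted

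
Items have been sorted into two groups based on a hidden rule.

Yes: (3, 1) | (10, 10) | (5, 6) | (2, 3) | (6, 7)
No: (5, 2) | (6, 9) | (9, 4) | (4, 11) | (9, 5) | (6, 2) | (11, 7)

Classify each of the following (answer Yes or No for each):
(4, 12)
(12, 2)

No, No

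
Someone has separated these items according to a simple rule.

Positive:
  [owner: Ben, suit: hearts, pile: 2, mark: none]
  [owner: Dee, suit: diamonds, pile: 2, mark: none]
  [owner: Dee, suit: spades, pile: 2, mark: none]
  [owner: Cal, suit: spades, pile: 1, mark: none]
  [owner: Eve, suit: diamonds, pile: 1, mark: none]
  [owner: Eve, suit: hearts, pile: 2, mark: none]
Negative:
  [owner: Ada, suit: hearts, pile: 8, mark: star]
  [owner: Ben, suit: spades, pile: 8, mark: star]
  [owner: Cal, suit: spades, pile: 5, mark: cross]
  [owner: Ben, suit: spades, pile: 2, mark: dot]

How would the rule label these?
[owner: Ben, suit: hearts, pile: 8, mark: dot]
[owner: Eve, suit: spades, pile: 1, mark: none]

Checking candidate rules against both groups, what survives is: mark is none.
[owner: Ben, suit: hearts, pile: 8, mark: dot]: mark is dot, does not satisfy this → Negative.
[owner: Eve, suit: spades, pile: 1, mark: none]: mark is none, fits → Positive.

Negative, Positive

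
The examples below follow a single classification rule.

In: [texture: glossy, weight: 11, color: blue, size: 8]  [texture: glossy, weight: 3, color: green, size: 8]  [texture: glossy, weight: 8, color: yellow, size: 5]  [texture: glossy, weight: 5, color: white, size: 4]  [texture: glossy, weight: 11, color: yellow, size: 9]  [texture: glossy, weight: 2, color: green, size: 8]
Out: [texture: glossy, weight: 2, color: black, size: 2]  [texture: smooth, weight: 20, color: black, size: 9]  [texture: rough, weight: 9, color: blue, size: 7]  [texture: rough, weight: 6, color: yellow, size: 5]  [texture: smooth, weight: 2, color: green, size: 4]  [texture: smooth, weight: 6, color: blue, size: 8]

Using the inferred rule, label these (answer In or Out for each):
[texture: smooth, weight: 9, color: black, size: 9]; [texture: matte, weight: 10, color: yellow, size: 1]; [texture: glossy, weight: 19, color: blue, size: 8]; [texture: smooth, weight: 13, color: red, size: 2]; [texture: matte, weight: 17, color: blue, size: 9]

Out, Out, In, Out, Out

The rule appears to be: texture is glossy AND size ≥ 4.
[texture: smooth, weight: 9, color: black, size: 9]: Out (texture is smooth, size = 9).
[texture: matte, weight: 10, color: yellow, size: 1]: Out (texture is matte, size = 1).
[texture: glossy, weight: 19, color: blue, size: 8]: In (texture is glossy, size = 8).
[texture: smooth, weight: 13, color: red, size: 2]: Out (texture is smooth, size = 2).
[texture: matte, weight: 17, color: blue, size: 9]: Out (texture is matte, size = 9).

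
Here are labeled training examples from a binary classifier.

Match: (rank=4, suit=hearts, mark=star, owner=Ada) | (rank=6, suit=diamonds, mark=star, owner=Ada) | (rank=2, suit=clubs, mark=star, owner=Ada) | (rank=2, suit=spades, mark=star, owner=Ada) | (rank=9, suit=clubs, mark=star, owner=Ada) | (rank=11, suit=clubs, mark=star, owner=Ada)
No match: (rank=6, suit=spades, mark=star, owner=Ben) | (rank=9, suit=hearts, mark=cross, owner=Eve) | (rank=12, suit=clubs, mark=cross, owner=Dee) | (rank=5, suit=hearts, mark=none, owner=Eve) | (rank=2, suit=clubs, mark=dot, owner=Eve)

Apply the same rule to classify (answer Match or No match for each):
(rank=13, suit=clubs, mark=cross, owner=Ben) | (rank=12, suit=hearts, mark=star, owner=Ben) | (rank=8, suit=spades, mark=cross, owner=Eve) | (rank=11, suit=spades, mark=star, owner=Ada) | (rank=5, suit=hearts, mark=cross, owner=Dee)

Looking at the examples, the only property every 'Match' case has and every 'No match' case lacks is: owner is Ada.

No match, No match, No match, Match, No match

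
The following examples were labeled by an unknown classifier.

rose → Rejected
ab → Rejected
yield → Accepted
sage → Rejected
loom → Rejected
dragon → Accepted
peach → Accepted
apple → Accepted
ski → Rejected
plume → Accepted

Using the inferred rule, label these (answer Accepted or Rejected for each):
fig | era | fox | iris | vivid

Rejected, Rejected, Rejected, Rejected, Accepted

Rule: length ≥ 5. This holds for each 'Accepted' example and fails for each 'Rejected' one.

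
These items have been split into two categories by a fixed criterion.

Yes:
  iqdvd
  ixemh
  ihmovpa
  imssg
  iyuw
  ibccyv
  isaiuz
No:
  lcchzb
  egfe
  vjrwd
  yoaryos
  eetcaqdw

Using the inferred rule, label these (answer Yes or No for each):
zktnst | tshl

No, No

Rule: contains 'i'. This holds for each 'Yes' example and fails for each 'No' one.
zktnst: No (no 'i').
tshl: No (no 'i').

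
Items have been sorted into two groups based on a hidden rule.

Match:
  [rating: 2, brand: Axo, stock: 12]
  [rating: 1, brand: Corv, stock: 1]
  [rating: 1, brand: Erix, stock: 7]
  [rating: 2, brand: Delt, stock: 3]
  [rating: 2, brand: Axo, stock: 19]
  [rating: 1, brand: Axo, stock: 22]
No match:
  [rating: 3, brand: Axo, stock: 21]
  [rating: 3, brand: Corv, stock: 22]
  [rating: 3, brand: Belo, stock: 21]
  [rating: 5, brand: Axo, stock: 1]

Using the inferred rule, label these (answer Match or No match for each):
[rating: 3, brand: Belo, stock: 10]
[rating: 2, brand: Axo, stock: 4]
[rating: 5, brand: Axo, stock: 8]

No match, Match, No match

'Match' ⟺ rating ≤ 2.
[rating: 3, brand: Belo, stock: 10]: rating = 3, doesn't match → No match. [rating: 2, brand: Axo, stock: 4]: rating = 2, checks out → Match. [rating: 5, brand: Axo, stock: 8]: rating = 5, doesn't match → No match.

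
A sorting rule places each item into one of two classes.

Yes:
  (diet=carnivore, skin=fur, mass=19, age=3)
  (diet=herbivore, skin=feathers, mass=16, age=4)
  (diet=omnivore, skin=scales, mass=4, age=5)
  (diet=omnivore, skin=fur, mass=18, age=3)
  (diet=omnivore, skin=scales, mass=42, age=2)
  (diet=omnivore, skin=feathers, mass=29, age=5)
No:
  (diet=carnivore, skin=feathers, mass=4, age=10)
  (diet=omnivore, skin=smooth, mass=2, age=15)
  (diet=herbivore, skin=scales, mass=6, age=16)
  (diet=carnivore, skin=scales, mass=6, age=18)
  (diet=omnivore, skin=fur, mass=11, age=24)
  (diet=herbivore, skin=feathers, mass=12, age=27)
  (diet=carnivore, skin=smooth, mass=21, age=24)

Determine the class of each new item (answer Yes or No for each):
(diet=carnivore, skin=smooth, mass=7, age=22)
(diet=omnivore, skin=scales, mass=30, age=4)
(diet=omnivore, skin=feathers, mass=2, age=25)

No, Yes, No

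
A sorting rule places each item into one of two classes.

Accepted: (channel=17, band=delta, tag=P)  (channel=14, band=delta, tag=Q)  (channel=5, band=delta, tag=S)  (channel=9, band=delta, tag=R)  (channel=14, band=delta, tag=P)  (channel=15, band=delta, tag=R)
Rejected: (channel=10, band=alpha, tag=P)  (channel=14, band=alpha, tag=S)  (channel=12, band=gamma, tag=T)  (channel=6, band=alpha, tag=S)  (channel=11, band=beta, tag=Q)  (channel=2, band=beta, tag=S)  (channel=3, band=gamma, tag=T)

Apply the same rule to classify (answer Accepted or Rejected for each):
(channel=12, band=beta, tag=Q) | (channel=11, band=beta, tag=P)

Rejected, Rejected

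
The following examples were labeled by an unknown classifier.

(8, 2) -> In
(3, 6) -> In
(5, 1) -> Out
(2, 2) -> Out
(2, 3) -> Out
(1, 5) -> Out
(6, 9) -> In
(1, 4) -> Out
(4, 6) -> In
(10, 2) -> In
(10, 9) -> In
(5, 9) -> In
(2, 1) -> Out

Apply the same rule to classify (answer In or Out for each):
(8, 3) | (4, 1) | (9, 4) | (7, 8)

All 'In' examples share one property — sum ≥ 9 — and every 'Out' example lacks it.
(8, 3): In (8+3 = 11).
(4, 1): Out (4+1 = 5).
(9, 4): In (9+4 = 13).
(7, 8): In (7+8 = 15).

In, Out, In, In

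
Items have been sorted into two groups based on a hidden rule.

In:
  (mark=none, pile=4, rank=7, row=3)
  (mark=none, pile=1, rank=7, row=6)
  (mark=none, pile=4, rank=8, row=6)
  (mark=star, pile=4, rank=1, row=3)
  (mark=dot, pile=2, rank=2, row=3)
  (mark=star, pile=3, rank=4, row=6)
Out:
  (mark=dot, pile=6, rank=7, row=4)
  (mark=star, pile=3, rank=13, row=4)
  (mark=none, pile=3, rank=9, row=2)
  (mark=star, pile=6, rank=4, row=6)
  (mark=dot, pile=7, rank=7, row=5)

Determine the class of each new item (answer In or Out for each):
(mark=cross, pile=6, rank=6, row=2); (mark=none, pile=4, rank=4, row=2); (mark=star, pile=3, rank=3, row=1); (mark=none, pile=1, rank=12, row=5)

One predicate separates the groups cleanly: rank ≤ 8 AND pile ≤ 4.
(mark=cross, pile=6, rank=6, row=2): rank = 6, pile = 6 — does not satisfy this, so Out. (mark=none, pile=4, rank=4, row=2): rank = 4, pile = 4 — qualifies, so In. (mark=star, pile=3, rank=3, row=1): rank = 3, pile = 3 — qualifies, so In. (mark=none, pile=1, rank=12, row=5): rank = 12, pile = 1 — does not satisfy this, so Out.

Out, In, In, Out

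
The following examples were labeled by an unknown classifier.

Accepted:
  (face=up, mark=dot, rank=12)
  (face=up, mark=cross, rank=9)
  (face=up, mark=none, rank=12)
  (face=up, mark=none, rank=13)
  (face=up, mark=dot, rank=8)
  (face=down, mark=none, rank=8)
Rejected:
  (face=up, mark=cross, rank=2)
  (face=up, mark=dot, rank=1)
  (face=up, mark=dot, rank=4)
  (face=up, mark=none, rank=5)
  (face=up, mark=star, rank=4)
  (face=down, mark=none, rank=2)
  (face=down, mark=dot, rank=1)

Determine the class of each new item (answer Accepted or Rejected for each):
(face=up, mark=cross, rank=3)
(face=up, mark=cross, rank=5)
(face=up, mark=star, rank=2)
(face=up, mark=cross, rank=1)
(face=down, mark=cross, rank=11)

A rule that fits every label: rank ≥ 8 — true of each 'Accepted' example, false of each 'Rejected' one.
(face=up, mark=cross, rank=3): rank = 3 — doesn't qualify, so Rejected.
(face=up, mark=cross, rank=5): rank = 5 — doesn't qualify, so Rejected.
(face=up, mark=star, rank=2): rank = 2 — doesn't qualify, so Rejected.
(face=up, mark=cross, rank=1): rank = 1 — doesn't qualify, so Rejected.
(face=down, mark=cross, rank=11): rank = 11 — matches, so Accepted.

Rejected, Rejected, Rejected, Rejected, Accepted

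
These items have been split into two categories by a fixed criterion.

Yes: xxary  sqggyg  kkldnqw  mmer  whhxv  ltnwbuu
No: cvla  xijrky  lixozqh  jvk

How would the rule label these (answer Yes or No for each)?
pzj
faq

No, No

The distinguishing property — has a double letter — holds for all the 'Yes' cases and none of the 'No' cases.
pzj — no doubled letter, hence No. faq — no doubled letter, hence No.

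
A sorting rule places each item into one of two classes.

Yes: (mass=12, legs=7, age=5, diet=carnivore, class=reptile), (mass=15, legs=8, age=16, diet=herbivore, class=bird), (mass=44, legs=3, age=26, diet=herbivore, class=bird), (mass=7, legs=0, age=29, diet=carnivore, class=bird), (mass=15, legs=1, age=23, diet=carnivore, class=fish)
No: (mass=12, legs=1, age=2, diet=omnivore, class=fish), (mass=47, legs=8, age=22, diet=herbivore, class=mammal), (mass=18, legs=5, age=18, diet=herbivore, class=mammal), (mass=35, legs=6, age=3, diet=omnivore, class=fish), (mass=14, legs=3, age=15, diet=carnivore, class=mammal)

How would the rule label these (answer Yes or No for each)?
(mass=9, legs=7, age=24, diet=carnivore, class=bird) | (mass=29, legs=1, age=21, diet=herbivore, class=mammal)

Yes, No

The common property of the 'Yes' items is: class is not mammal AND age ≥ 5. No 'No' item has it.
(mass=9, legs=7, age=24, diet=carnivore, class=bird) → class is bird, age = 24 → Yes. (mass=29, legs=1, age=21, diet=herbivore, class=mammal) → class is mammal, age = 21 → No.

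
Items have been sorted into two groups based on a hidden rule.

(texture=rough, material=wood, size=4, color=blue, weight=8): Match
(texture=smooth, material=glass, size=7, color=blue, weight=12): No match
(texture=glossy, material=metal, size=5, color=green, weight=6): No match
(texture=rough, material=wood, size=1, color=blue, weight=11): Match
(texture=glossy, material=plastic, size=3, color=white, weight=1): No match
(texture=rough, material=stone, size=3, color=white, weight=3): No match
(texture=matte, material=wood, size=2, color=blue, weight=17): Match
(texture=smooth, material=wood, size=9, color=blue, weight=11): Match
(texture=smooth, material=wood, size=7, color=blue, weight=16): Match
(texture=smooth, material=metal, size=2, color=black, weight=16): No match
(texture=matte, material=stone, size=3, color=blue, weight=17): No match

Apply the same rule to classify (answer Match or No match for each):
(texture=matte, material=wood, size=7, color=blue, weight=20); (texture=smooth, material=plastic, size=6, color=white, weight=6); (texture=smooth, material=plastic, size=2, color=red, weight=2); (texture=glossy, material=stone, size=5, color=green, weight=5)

Match, No match, No match, No match

Every 'Match' example satisfies: material is wood. None of the 'No match' examples do.
(texture=matte, material=wood, size=7, color=blue, weight=20): material is wood — qualifies, so Match.
(texture=smooth, material=plastic, size=6, color=white, weight=6): material is plastic — does not satisfy this, so No match.
(texture=smooth, material=plastic, size=2, color=red, weight=2): material is plastic — does not satisfy this, so No match.
(texture=glossy, material=stone, size=5, color=green, weight=5): material is stone — does not satisfy this, so No match.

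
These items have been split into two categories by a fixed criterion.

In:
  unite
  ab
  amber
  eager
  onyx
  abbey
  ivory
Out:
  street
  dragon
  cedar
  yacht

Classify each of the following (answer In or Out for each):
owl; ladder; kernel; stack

Comparing the two groups points to one rule — starts with a vowel.
owl → starts with 'o' → In.
ladder → starts with 'l' → Out.
kernel → starts with 'k' → Out.
stack → starts with 's' → Out.

In, Out, Out, Out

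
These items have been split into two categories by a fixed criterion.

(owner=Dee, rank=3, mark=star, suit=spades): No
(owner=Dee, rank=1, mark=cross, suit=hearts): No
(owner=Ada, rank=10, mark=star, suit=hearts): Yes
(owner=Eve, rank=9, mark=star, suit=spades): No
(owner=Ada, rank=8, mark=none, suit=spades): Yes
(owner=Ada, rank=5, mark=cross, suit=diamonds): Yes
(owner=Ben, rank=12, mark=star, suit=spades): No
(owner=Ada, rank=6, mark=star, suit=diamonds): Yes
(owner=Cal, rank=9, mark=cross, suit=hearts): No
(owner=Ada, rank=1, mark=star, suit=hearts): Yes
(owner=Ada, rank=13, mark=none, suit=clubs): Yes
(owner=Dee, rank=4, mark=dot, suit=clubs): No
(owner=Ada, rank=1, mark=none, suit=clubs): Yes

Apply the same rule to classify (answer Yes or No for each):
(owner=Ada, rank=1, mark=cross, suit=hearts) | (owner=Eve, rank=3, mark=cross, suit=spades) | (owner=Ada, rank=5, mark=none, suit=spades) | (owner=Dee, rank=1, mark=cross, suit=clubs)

Yes, No, Yes, No

Rule: owner is Ada. This holds for each 'Yes' example and fails for each 'No' one.
(owner=Ada, rank=1, mark=cross, suit=hearts): Yes (owner is Ada).
(owner=Eve, rank=3, mark=cross, suit=spades): No (owner is Eve).
(owner=Ada, rank=5, mark=none, suit=spades): Yes (owner is Ada).
(owner=Dee, rank=1, mark=cross, suit=clubs): No (owner is Dee).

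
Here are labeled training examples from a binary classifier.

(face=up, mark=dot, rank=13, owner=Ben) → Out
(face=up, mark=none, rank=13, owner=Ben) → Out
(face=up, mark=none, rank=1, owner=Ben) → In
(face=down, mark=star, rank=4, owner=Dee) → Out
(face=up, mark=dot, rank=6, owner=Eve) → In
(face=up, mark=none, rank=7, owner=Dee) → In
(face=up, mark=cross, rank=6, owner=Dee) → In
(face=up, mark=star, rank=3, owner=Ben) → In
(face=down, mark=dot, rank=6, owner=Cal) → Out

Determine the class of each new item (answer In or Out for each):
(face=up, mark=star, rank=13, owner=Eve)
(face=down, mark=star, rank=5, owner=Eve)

Out, Out

The simplest hypothesis consistent with all the labels is: face is up AND rank ≤ 7.
Out: (face=up, mark=star, rank=13, owner=Eve), since face is up, rank = 13. Out: (face=down, mark=star, rank=5, owner=Eve), since face is down, rank = 5.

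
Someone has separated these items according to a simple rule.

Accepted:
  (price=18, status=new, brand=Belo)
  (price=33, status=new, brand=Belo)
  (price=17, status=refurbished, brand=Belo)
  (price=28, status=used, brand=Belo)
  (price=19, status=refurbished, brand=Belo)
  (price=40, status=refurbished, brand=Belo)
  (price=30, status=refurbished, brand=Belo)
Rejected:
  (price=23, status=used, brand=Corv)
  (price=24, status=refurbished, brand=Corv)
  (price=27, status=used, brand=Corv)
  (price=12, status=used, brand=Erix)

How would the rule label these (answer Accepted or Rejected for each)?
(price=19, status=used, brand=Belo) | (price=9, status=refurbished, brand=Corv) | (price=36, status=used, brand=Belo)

The common property of the 'Accepted' items is: brand is Belo. No 'Rejected' item has it.
(price=19, status=used, brand=Belo) → brand is Belo → Accepted. (price=9, status=refurbished, brand=Corv) → brand is Corv → Rejected. (price=36, status=used, brand=Belo) → brand is Belo → Accepted.

Accepted, Rejected, Accepted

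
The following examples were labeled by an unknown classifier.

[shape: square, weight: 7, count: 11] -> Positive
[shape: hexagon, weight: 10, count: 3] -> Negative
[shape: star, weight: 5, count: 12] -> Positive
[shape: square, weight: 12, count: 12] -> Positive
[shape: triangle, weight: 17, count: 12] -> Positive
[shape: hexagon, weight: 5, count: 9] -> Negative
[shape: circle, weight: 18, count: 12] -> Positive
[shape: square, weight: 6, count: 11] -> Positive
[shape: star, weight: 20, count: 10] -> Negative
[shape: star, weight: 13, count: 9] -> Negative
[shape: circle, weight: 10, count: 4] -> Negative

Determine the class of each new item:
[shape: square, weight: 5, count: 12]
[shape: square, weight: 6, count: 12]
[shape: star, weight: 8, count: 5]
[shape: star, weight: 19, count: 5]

Positive, Positive, Negative, Negative

One predicate separates the groups cleanly: count ≥ 11.
[shape: square, weight: 5, count: 12]: Positive (count = 12). [shape: square, weight: 6, count: 12]: Positive (count = 12). [shape: star, weight: 8, count: 5]: Negative (count = 5). [shape: star, weight: 19, count: 5]: Negative (count = 5).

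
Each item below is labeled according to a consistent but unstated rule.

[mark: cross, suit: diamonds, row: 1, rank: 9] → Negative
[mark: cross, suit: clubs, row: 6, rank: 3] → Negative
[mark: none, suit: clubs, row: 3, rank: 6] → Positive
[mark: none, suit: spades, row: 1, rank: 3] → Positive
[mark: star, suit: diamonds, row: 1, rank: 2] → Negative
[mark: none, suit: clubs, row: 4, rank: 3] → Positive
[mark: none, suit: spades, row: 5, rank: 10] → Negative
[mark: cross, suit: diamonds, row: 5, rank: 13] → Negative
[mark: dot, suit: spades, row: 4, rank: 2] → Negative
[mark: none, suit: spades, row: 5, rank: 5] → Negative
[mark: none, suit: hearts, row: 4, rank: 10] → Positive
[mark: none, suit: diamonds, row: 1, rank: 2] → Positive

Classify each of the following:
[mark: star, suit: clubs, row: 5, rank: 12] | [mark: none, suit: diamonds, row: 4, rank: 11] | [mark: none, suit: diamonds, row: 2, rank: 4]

Negative, Positive, Positive

All 'Positive' examples share one property — mark is none AND row ≤ 4 — and every 'Negative' example lacks it.
[mark: star, suit: clubs, row: 5, rank: 12]: Negative (mark is star, row = 5). [mark: none, suit: diamonds, row: 4, rank: 11]: Positive (mark is none, row = 4). [mark: none, suit: diamonds, row: 2, rank: 4]: Positive (mark is none, row = 2).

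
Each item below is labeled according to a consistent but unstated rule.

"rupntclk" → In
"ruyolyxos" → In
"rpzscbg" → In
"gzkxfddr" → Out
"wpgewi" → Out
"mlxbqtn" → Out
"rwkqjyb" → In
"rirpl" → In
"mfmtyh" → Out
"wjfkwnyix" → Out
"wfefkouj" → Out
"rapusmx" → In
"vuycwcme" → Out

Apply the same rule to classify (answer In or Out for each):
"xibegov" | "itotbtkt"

Out, Out

Rule: starts with 'r'. This holds for each 'In' example and fails for each 'Out' one.
"xibegov": starts with 'x', fails the rule → Out.
"itotbtkt": starts with 'i', fails the rule → Out.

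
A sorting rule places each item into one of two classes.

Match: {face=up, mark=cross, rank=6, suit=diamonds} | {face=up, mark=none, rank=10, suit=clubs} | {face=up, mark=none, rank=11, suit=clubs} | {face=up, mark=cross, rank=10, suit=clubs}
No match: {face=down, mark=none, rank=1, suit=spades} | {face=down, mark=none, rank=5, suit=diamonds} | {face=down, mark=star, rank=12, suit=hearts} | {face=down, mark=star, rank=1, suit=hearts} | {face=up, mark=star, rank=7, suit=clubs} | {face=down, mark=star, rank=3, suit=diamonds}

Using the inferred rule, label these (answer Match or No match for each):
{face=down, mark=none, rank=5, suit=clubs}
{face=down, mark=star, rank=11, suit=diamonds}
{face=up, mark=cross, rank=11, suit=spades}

No match, No match, Match

The classifier is using: face is up AND rank ≠ 7.
{face=down, mark=none, rank=5, suit=clubs} → face is down, rank = 5 → No match.
{face=down, mark=star, rank=11, suit=diamonds} → face is down, rank = 11 → No match.
{face=up, mark=cross, rank=11, suit=spades} → face is up, rank = 11 → Match.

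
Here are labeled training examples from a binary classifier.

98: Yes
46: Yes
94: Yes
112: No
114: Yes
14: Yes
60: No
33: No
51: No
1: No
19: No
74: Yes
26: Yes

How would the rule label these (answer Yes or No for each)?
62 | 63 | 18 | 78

Yes, No, Yes, Yes

Every 'Yes' example satisfies: ≡ 2 (mod 4). None of the 'No' examples do.
62 — 62 mod 4 = 2, hence Yes. 63 — 63 mod 4 = 3, hence No. 18 — 18 mod 4 = 2, hence Yes. 78 — 78 mod 4 = 2, hence Yes.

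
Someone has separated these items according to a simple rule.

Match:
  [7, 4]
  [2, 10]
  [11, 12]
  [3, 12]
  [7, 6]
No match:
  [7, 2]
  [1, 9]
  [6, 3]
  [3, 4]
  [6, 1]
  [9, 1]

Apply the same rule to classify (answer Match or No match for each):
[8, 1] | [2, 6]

The rule appears to be: sum ≥ 11.

No match, No match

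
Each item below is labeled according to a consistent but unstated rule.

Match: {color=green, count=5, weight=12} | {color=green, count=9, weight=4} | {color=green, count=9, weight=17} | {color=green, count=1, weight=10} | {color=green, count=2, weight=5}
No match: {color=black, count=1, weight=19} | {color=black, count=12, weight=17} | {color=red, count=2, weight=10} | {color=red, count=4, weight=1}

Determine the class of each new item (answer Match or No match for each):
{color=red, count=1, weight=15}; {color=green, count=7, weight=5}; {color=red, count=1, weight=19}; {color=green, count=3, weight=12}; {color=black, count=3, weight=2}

All 'Match' examples share one property — color is green — and every 'No match' example lacks it.

No match, Match, No match, Match, No match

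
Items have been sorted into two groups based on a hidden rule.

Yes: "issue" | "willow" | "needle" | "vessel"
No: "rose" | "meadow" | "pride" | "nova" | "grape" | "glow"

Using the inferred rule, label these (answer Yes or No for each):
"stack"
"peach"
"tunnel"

No, No, Yes

All 'Yes' examples share one property — has a double letter — and every 'No' example lacks it.
"stack": no doubled letter, fails the rule → No. "peach": no doubled letter, fails the rule → No. "tunnel": 'nn' doubled, matches → Yes.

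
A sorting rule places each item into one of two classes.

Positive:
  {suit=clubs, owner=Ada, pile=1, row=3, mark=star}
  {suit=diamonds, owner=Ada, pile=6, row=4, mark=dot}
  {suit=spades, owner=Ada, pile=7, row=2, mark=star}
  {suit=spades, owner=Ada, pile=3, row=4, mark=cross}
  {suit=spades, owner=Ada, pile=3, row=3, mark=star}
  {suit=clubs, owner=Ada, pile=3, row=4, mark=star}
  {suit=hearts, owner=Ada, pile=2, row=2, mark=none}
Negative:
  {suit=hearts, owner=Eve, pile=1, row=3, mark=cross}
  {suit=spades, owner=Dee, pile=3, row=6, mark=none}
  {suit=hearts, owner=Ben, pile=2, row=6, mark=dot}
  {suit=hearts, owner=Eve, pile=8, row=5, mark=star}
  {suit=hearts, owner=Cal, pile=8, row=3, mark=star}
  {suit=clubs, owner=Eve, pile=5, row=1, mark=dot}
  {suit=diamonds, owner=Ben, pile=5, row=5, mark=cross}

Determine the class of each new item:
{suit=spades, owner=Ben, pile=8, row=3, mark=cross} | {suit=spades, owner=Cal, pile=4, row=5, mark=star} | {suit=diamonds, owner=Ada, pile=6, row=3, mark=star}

Negative, Negative, Positive

The distinguishing property — owner is Ada — holds for all the 'Positive' cases and none of the 'Negative' cases.
{suit=spades, owner=Ben, pile=8, row=3, mark=cross} → owner is Ben → Negative.
{suit=spades, owner=Cal, pile=4, row=5, mark=star} → owner is Cal → Negative.
{suit=diamonds, owner=Ada, pile=6, row=3, mark=star} → owner is Ada → Positive.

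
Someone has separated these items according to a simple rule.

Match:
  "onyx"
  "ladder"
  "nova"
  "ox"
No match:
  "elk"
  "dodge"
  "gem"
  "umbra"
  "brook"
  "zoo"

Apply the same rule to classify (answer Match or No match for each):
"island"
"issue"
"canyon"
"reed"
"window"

Match, No match, Match, Match, Match

Checking candidate rules against both groups, what survives is: even length.
"island": Match (length 6).
"issue": No match (length 5).
"canyon": Match (length 6).
"reed": Match (length 4).
"window": Match (length 6).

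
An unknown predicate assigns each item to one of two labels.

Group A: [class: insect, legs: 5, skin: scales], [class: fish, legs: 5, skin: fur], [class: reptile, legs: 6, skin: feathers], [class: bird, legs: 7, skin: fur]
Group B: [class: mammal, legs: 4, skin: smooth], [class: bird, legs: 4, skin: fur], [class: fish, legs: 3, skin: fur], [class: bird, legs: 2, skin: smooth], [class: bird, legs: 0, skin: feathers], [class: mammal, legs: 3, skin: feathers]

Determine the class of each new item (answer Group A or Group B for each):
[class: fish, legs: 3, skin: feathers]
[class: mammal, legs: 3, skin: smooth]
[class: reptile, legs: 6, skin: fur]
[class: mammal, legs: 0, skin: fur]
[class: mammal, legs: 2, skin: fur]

Group B, Group B, Group A, Group B, Group B

The common property of the 'Group A' items is: legs ≥ 5. No 'Group B' item has it.
Group B: [class: fish, legs: 3, skin: feathers], since legs = 3.
Group B: [class: mammal, legs: 3, skin: smooth], since legs = 3.
Group A: [class: reptile, legs: 6, skin: fur], since legs = 6.
Group B: [class: mammal, legs: 0, skin: fur], since legs = 0.
Group B: [class: mammal, legs: 2, skin: fur], since legs = 2.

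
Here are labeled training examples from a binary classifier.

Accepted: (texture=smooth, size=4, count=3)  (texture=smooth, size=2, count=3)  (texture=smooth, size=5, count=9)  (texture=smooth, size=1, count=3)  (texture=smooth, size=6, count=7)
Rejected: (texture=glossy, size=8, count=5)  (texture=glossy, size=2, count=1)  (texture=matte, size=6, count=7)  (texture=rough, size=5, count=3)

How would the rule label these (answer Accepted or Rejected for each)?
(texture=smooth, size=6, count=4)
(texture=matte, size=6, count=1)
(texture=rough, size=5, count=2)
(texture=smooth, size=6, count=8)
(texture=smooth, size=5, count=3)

Accepted, Rejected, Rejected, Accepted, Accepted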